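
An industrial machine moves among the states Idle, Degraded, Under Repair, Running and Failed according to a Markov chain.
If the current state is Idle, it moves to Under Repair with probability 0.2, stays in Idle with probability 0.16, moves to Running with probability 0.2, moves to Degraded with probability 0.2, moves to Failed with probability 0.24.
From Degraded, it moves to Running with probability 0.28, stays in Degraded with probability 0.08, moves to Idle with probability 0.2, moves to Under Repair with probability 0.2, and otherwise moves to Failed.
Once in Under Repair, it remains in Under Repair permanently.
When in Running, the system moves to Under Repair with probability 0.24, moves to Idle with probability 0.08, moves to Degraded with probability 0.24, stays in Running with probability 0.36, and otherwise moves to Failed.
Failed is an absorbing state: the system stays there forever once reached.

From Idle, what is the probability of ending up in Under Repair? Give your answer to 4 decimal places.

0.5137

Let h(s) be the probability of absorption at Under Repair starting from transient state s. Then h(Under Repair) = 1 and h(Failed) = 0. By first-step analysis:
h(Idle) = 0.16·h(Idle) + 0.2·h(Degraded) + 0.2·1 + 0.2·h(Running) + 0.24·0
h(Degraded) = 0.2·h(Idle) + 0.08·h(Degraded) + 0.2·1 + 0.28·h(Running) + 0.24·0
h(Running) = 0.08·h(Idle) + 0.24·h(Degraded) + 0.24·1 + 0.36·h(Running) + 0.08·0
Solving: h(Idle) = 0.5137, h(Degraded) = 0.5223, h(Running) = 0.6351.
Starting from Idle, the probability is 0.5137.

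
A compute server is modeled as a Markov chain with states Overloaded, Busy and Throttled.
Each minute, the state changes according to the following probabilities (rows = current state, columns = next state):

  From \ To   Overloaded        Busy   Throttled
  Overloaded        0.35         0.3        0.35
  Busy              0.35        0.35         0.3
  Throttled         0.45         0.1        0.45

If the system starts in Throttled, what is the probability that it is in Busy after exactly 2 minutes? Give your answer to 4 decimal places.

Sum over the intermediate state after 1 minute:
P = P(Throttled→Overloaded)·P(Overloaded→Busy) + P(Throttled→Busy)·P(Busy→Busy) + P(Throttled→Throttled)·P(Throttled→Busy)
  = 0.45×0.3 + 0.1×0.35 + 0.45×0.1
  = 0.1350 + 0.0350 + 0.0450 = 0.2150

0.2150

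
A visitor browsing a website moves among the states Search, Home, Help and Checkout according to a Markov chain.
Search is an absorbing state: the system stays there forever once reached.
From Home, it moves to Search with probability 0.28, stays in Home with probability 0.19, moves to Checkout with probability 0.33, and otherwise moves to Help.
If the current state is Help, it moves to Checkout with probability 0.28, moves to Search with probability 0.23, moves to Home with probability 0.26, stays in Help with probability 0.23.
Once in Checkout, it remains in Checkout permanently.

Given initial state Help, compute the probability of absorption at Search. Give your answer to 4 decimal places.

Let h(s) be the probability of absorption at Search starting from transient state s. Then h(Search) = 1 and h(Checkout) = 0. By first-step analysis:
h(Home) = 0.28·1 + 0.19·h(Home) + 0.2·h(Help) + 0.33·0
h(Help) = 0.23·1 + 0.26·h(Home) + 0.23·h(Help) + 0.28·0
Solving: h(Home) = 0.4576, h(Help) = 0.4532.
Starting from Help, the probability is 0.4532.

0.4532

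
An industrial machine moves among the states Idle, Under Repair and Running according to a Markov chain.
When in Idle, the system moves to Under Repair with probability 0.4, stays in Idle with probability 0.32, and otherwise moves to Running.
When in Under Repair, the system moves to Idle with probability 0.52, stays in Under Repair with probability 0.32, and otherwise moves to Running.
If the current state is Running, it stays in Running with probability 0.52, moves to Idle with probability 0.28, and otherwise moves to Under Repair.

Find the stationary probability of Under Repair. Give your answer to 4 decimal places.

Let the stationary distribution be π with π = πP and π_1 + π_2 + π_3 = 1.
π_1 = 0.32·π_1 + 0.52·π_2 + 0.28·π_3
π_2 = 0.4·π_1 + 0.32·π_2 + 0.2·π_3
Solving with the normalization constraint gives π = (0.3695, 0.3112, 0.3193).
So the stationary probability of Under Repair is 0.3112.

0.3112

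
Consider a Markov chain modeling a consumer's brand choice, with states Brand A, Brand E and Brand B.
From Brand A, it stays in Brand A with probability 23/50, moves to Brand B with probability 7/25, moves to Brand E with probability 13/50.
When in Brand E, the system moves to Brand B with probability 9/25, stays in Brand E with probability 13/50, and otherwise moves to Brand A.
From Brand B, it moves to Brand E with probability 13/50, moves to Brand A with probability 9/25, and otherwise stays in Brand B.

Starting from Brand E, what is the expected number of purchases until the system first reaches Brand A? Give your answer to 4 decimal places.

2.6835

Let t(s) be the expected number of purchases to first reach Brand A from state s, with t(Brand A) = 0. Conditioning on the first purchase:
t(Brand E) = 1 + 0.26·t(Brand E) + 0.36·t(Brand B)
t(Brand B) = 1 + 0.26·t(Brand E) + 0.38·t(Brand B)
Solving: t(Brand E) = 2.6835, t(Brand B) = 2.7382.
Expected purchases from Brand E to Brand A: 2.6835.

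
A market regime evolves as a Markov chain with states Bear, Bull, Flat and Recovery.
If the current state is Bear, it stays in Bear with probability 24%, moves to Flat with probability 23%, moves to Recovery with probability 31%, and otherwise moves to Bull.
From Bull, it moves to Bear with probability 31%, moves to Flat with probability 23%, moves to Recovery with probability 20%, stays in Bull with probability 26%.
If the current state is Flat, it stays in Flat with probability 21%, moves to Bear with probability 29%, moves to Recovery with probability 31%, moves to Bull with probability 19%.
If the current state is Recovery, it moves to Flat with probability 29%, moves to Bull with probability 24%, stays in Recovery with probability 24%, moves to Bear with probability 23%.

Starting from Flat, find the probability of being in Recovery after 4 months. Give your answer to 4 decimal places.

Propagate the distribution vector 4 months from Flat.
After 0 months: (0.0000, 0.0000, 1.0000, 0.0000)
After 1 month: (0.2900, 0.1900, 0.2100, 0.3100)
After 2 months: (0.2607, 0.2275, 0.2444, 0.2674)
After 3 months: (0.2655, 0.2271, 0.2412, 0.2663)
After 4 months: (0.2653, 0.2272, 0.2412, 0.2664)
P(in Recovery after 4 months) = 0.2664

0.2664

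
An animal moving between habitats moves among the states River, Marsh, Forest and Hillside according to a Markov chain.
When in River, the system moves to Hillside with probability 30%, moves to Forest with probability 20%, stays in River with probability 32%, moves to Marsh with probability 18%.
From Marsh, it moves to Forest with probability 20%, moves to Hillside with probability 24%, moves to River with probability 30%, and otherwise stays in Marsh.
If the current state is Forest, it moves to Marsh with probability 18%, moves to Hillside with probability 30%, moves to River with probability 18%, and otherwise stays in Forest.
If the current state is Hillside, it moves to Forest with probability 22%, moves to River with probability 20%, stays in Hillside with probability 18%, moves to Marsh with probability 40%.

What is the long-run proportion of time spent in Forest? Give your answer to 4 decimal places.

Let the stationary distribution be π with π = πP and π_1 + π_2 + π_3 + π_4 = 1.
π_1 = 0.32·π_1 + 0.3·π_2 + 0.18·π_3 + 0.2·π_4
π_2 = 0.18·π_1 + 0.26·π_2 + 0.18·π_3 + 0.4·π_4
π_3 = 0.2·π_1 + 0.2·π_2 + 0.34·π_3 + 0.22·π_4
Solving with the normalization constraint gives π = (0.2510, 0.2564, 0.2385, 0.2541).
So the stationary probability of Forest is 0.2385.

0.2385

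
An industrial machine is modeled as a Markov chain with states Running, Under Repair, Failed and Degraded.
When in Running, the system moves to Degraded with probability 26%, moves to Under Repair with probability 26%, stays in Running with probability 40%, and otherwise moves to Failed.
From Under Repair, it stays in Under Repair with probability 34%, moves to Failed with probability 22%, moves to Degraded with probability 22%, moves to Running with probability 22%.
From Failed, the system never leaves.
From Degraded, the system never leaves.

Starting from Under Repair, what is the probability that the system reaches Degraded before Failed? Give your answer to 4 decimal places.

0.5584

Let h(s) be the probability of absorption at Degraded starting from transient state s. Then h(Degraded) = 1 and h(Failed) = 0. By first-step analysis:
h(Running) = 0.4·h(Running) + 0.26·h(Under Repair) + 0.08·0 + 0.26·1
h(Under Repair) = 0.22·h(Running) + 0.34·h(Under Repair) + 0.22·0 + 0.22·1
Solving: h(Running) = 0.6753, h(Under Repair) = 0.5584.
Starting from Under Repair, the probability is 0.5584.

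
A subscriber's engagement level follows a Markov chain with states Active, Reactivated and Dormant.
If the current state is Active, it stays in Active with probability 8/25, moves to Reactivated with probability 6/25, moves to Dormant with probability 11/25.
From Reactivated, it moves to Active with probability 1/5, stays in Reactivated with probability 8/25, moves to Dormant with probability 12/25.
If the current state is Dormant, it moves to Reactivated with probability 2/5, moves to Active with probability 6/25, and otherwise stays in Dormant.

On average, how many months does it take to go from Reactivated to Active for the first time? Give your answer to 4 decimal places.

4.6053

Let t(s) be the expected number of months to first reach Active from state s, with t(Active) = 0. Conditioning on the first month:
t(Reactivated) = 1 + 0.32·t(Reactivated) + 0.48·t(Dormant)
t(Dormant) = 1 + 0.4·t(Reactivated) + 0.36·t(Dormant)
Solving: t(Reactivated) = 4.6053, t(Dormant) = 4.4408.
Expected months from Reactivated to Active: 4.6053.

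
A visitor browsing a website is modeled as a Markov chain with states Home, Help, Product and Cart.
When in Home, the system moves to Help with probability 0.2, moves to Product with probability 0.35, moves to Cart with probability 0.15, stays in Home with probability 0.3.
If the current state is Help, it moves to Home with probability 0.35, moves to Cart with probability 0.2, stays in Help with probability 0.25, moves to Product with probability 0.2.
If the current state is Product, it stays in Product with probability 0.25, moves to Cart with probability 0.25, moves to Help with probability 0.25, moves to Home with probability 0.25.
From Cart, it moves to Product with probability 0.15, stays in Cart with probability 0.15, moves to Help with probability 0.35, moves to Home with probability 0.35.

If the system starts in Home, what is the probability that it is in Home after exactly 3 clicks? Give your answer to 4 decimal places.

0.3095

Propagate the distribution vector 3 clicks from Home.
After 0 clicks: (1.0000, 0.0000, 0.0000, 0.0000)
After 1 click: (0.3000, 0.2000, 0.3500, 0.1500)
After 2 clicks: (0.3000, 0.2500, 0.2550, 0.1950)
After 3 clicks: (0.3095, 0.2545, 0.2480, 0.1880)
P(in Home after 3 clicks) = 0.3095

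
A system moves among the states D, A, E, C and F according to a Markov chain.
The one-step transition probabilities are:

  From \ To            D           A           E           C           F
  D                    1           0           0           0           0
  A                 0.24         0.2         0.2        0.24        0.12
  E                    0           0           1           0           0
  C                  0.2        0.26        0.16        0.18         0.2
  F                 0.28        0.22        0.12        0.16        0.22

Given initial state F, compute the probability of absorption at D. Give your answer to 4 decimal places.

0.6388

Let h(s) be the probability of absorption at D starting from transient state s. Then h(D) = 1 and h(E) = 0. By first-step analysis:
h(A) = 0.24·1 + 0.2·h(A) + 0.2·0 + 0.24·h(C) + 0.12·h(F)
h(C) = 0.2·1 + 0.26·h(A) + 0.16·0 + 0.18·h(C) + 0.2·h(F)
h(F) = 0.28·1 + 0.22·h(A) + 0.12·0 + 0.16·h(C) + 0.22·h(F)
Solving: h(A) = 0.5699, h(C) = 0.5804, h(F) = 0.6388.
Starting from F, the probability is 0.6388.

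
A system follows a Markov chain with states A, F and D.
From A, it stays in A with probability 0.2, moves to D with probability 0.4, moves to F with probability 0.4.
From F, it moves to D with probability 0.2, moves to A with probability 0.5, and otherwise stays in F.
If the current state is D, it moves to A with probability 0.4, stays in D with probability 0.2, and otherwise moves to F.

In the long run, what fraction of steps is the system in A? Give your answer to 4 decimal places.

0.3636

Let the stationary distribution be π with π = πP and π_1 + π_2 + π_3 = 1.
π_1 = 0.2·π_1 + 0.5·π_2 + 0.4·π_3
π_2 = 0.4·π_1 + 0.3·π_2 + 0.4·π_3
Solving with the normalization constraint gives π = (0.3636, 0.3636, 0.2727).
So the stationary probability of A is 0.3636.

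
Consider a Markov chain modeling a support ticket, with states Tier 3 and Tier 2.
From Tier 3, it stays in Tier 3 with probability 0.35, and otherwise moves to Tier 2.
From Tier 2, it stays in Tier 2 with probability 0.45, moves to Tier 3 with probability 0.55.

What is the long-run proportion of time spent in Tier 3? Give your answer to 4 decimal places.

0.4583

Let the stationary distribution be π with π = πP and π_1 + π_2 = 1.
π_1 = 0.35·π_1 + 0.55·π_2
Solving with the normalization constraint gives π = (0.4583, 0.5417).
So the stationary probability of Tier 3 is 0.4583.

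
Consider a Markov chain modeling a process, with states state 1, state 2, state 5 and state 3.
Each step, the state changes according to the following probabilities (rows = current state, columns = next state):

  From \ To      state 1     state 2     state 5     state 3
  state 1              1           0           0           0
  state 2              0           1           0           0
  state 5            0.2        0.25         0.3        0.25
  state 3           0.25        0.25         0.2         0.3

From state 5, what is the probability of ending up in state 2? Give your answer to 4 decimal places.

0.5398

Let h(s) be the probability of absorption at state 2 starting from transient state s. Then h(state 2) = 1 and h(state 1) = 0. By first-step analysis:
h(state 5) = 0.2·0 + 0.25·1 + 0.3·h(state 5) + 0.25·h(state 3)
h(state 3) = 0.25·0 + 0.25·1 + 0.2·h(state 5) + 0.3·h(state 3)
Solving: h(state 5) = 0.5398, h(state 3) = 0.5114.
Starting from state 5, the probability is 0.5398.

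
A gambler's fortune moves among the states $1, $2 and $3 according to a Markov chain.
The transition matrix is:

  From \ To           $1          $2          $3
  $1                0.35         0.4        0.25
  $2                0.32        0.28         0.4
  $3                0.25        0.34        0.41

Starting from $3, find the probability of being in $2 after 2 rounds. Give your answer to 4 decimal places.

Sum over the intermediate state after 1 round:
P = P($3→$1)·P($1→$2) + P($3→$2)·P($2→$2) + P($3→$3)·P($3→$2)
  = 0.25×0.4 + 0.34×0.28 + 0.41×0.34
  = 0.1000 + 0.0952 + 0.1394 = 0.3346

0.3346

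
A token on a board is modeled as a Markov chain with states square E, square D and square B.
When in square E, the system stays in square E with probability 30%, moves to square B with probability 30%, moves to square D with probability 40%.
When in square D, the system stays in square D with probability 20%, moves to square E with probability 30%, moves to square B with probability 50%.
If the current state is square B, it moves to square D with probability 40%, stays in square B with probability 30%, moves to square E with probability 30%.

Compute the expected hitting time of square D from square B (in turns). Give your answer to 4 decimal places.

2.5000

Let t(s) be the expected number of turns to first reach square D from state s, with t(square D) = 0. Conditioning on the first turn:
t(square E) = 1 + 0.3·t(square E) + 0.3·t(square B)
t(square B) = 1 + 0.3·t(square E) + 0.3·t(square B)
Solving: t(square E) = 2.5000, t(square B) = 2.5000.
Expected turns from square B to square D: 2.5000.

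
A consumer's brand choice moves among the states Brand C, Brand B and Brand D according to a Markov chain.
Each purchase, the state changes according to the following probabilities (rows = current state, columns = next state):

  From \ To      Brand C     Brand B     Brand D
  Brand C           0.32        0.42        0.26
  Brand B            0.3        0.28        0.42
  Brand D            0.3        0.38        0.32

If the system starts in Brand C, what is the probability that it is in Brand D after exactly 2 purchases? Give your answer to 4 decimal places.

Sum over the intermediate state after 1 purchase:
P = P(Brand C→Brand C)·P(Brand C→Brand D) + P(Brand C→Brand B)·P(Brand B→Brand D) + P(Brand C→Brand D)·P(Brand D→Brand D)
  = 0.32×0.26 + 0.42×0.42 + 0.26×0.32
  = 0.0832 + 0.1764 + 0.0832 = 0.3428

0.3428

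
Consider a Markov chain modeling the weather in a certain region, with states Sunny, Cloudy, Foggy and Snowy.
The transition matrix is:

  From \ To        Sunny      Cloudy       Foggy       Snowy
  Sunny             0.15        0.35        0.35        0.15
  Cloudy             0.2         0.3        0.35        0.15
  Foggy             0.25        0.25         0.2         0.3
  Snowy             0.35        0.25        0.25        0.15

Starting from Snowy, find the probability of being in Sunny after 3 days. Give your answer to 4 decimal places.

Propagate the distribution vector 3 days from Snowy.
After 0 days: (0.0000, 0.0000, 0.0000, 1.0000)
After 1 day: (0.3500, 0.2500, 0.2500, 0.1500)
After 2 days: (0.2175, 0.2975, 0.2975, 0.1875)
After 3 days: (0.2321, 0.2866, 0.2866, 0.1946)
P(in Sunny after 3 days) = 0.2321

0.2321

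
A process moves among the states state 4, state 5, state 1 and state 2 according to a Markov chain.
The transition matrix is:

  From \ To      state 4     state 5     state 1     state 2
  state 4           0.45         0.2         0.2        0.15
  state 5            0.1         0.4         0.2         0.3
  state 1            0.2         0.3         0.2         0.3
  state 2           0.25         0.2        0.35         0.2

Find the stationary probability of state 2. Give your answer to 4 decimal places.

0.2393

Let the stationary distribution be π with π = πP and π_1 + π_2 + π_3 + π_4 = 1.
π_1 = 0.45·π_1 + 0.1·π_2 + 0.2·π_3 + 0.25·π_4
π_2 = 0.2·π_1 + 0.4·π_2 + 0.3·π_3 + 0.2·π_4
π_3 = 0.2·π_1 + 0.2·π_2 + 0.2·π_3 + 0.35·π_4
Solving with the normalization constraint gives π = (0.2454, 0.2795, 0.2359, 0.2393).
So the stationary probability of state 2 is 0.2393.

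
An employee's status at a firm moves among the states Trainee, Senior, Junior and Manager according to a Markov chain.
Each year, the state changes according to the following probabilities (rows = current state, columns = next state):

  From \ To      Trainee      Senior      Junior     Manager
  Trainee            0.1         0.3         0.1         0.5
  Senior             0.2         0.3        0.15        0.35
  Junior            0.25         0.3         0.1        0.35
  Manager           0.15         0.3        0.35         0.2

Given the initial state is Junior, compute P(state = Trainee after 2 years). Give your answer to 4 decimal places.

Propagate the distribution vector 2 years from Junior.
After 0 years: (0.0000, 0.0000, 1.0000, 0.0000)
After 1 year: (0.2500, 0.3000, 0.1000, 0.3500)
After 2 years: (0.1625, 0.3000, 0.2025, 0.3350)
P(in Trainee after 2 years) = 0.1625

0.1625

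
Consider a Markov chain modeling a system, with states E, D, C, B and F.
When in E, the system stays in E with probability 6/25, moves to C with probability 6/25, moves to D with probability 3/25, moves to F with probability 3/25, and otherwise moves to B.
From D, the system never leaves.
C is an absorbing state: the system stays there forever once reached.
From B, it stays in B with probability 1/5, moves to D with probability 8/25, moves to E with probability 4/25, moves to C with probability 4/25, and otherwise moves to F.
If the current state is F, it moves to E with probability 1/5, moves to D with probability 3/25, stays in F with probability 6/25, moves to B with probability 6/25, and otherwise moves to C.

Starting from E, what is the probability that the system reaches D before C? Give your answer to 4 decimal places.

Let h(s) be the probability of absorption at D starting from transient state s. Then h(D) = 1 and h(C) = 0. By first-step analysis:
h(E) = 0.24·h(E) + 0.12·1 + 0.24·0 + 0.28·h(B) + 0.12·h(F)
h(B) = 0.16·h(E) + 0.32·1 + 0.16·0 + 0.2·h(B) + 0.16·h(F)
h(F) = 0.2·h(E) + 0.12·1 + 0.2·0 + 0.24·h(B) + 0.24·h(F)
Solving: h(E) = 0.4441, h(B) = 0.5804, h(F) = 0.4580.
Starting from E, the probability is 0.4441.

0.4441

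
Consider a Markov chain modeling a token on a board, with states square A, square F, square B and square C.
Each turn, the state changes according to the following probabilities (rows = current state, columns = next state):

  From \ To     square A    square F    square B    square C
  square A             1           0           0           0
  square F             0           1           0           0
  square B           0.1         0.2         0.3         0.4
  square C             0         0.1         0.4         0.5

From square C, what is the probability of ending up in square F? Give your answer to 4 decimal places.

0.7895

Let h(s) be the probability of absorption at square F starting from transient state s. Then h(square F) = 1 and h(square A) = 0. By first-step analysis:
h(square B) = 0.1·0 + 0.2·1 + 0.3·h(square B) + 0.4·h(square C)
h(square C) = 0.1·1 + 0.4·h(square B) + 0.5·h(square C)
Solving: h(square B) = 0.7368, h(square C) = 0.7895.
Starting from square C, the probability is 0.7895.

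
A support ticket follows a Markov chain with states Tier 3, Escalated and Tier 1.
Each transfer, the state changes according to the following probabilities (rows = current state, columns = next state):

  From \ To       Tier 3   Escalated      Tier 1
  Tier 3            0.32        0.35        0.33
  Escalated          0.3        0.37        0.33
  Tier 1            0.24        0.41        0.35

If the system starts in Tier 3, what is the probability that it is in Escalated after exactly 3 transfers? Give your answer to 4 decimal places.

Propagate the distribution vector 3 transfers from Tier 3.
After 0 transfers: (1.0000, 0.0000, 0.0000)
After 1 transfer: (0.3200, 0.3500, 0.3300)
After 2 transfers: (0.2866, 0.3768, 0.3366)
After 3 transfers: (0.2855, 0.3777, 0.3367)
P(in Escalated after 3 transfers) = 0.3777

0.3777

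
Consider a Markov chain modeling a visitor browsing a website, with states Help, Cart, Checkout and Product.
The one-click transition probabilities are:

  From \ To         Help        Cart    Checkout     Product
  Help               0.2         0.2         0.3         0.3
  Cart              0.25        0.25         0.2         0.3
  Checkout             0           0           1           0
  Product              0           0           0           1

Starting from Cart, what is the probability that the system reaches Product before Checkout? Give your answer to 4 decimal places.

0.5727

Let h(s) be the probability of absorption at Product starting from transient state s. Then h(Product) = 1 and h(Checkout) = 0. By first-step analysis:
h(Help) = 0.2·h(Help) + 0.2·h(Cart) + 0.3·0 + 0.3·1
h(Cart) = 0.25·h(Help) + 0.25·h(Cart) + 0.2·0 + 0.3·1
Solving: h(Help) = 0.5182, h(Cart) = 0.5727.
Starting from Cart, the probability is 0.5727.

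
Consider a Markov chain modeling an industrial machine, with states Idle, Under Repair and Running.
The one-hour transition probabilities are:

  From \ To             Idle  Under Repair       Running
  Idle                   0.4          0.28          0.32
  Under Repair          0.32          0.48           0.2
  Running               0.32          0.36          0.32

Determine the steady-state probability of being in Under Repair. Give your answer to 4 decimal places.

0.3775

Let the stationary distribution be π with π = πP and π_1 + π_2 + π_3 = 1.
π_1 = 0.4·π_1 + 0.32·π_2 + 0.32·π_3
π_2 = 0.28·π_1 + 0.48·π_2 + 0.36·π_3
Solving with the normalization constraint gives π = (0.3478, 0.3775, 0.2747).
So the stationary probability of Under Repair is 0.3775.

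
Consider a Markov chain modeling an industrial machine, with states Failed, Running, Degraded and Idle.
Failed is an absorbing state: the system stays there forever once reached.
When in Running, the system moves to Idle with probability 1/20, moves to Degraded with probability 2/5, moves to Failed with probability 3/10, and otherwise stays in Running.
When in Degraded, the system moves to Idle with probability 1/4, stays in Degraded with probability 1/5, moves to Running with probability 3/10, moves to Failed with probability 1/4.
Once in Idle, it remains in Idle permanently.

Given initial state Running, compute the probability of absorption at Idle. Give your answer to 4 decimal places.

Let h(s) be the probability of absorption at Idle starting from transient state s. Then h(Idle) = 1 and h(Failed) = 0. By first-step analysis:
h(Running) = 0.3·0 + 0.25·h(Running) + 0.4·h(Degraded) + 0.05·1
h(Degraded) = 0.25·0 + 0.3·h(Running) + 0.2·h(Degraded) + 0.25·1
Solving: h(Running) = 0.2917, h(Degraded) = 0.4219.
Starting from Running, the probability is 0.2917.

0.2917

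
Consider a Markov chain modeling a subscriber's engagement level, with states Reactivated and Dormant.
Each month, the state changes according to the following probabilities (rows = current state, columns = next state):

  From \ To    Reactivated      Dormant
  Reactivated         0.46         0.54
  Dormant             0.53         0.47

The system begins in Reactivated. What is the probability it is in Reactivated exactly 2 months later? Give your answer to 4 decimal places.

0.4978

Sum over the intermediate state after 1 month:
P = P(Reactivated→Reactivated)·P(Reactivated→Reactivated) + P(Reactivated→Dormant)·P(Dormant→Reactivated)
  = 0.46×0.46 + 0.54×0.53
  = 0.2116 + 0.2862 = 0.4978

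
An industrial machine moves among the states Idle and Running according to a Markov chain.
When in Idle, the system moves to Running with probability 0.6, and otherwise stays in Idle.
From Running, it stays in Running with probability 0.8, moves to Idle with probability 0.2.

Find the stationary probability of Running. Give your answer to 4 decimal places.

0.7500

Let the stationary distribution be π with π = πP and π_1 + π_2 = 1.
π_1 = 0.4·π_1 + 0.2·π_2
Solving with the normalization constraint gives π = (0.2500, 0.7500).
So the stationary probability of Running is 0.7500.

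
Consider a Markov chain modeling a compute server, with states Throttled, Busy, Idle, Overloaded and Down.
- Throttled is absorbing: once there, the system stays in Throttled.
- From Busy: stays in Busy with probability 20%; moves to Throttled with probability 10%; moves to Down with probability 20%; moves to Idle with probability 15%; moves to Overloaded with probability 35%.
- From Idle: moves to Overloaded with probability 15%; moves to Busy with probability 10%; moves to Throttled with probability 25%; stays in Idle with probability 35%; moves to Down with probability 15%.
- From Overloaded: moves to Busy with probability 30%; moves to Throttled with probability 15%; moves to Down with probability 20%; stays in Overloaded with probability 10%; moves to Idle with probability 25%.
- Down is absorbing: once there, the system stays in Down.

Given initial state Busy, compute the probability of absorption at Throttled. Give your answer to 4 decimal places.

0.4340

Let h(s) be the probability of absorption at Throttled starting from transient state s. Then h(Throttled) = 1 and h(Down) = 0. By first-step analysis:
h(Busy) = 0.1·1 + 0.2·h(Busy) + 0.15·h(Idle) + 0.35·h(Overloaded) + 0.2·0
h(Idle) = 0.25·1 + 0.1·h(Busy) + 0.35·h(Idle) + 0.15·h(Overloaded) + 0.15·0
h(Overloaded) = 0.15·1 + 0.3·h(Busy) + 0.25·h(Idle) + 0.1·h(Overloaded) + 0.2·0
Solving: h(Busy) = 0.4340, h(Idle) = 0.5591, h(Overloaded) = 0.4666.
Starting from Busy, the probability is 0.4340.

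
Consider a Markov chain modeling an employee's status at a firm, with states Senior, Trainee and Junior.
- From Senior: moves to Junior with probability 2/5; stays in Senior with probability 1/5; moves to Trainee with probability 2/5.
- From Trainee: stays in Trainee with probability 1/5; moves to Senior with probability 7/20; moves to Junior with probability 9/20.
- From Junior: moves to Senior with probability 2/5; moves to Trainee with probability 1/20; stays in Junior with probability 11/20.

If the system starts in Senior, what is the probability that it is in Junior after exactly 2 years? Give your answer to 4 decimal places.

0.4800

Sum over the intermediate state after 1 year:
P = P(Senior→Senior)·P(Senior→Junior) + P(Senior→Trainee)·P(Trainee→Junior) + P(Senior→Junior)·P(Junior→Junior)
  = 0.2×0.4 + 0.4×0.45 + 0.4×0.55
  = 0.0800 + 0.1800 + 0.2200 = 0.4800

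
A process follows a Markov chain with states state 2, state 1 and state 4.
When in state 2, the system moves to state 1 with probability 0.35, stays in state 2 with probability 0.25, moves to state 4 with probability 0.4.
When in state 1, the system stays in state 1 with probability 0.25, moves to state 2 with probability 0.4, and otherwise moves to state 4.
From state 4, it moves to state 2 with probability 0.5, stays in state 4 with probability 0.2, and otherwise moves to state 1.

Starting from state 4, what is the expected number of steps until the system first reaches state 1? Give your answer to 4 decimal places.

Let t(s) be the expected number of steps to first reach state 1 from state s, with t(state 1) = 0. Conditioning on the first step:
t(state 2) = 1 + 0.25·t(state 2) + 0.4·t(state 4)
t(state 4) = 1 + 0.5·t(state 2) + 0.2·t(state 4)
Solving: t(state 2) = 3.0000, t(state 4) = 3.1250.
Expected steps from state 4 to state 1: 3.1250.

3.1250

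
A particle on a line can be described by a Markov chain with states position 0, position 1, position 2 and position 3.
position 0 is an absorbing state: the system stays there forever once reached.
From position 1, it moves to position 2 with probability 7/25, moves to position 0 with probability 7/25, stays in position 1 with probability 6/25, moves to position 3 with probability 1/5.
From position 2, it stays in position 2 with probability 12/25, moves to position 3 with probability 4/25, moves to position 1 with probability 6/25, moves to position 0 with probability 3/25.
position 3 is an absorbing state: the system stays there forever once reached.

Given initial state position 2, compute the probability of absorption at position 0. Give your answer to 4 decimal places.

Let h(s) be the probability of absorption at position 0 starting from transient state s. Then h(position 0) = 1 and h(position 3) = 0. By first-step analysis:
h(position 1) = 0.28·1 + 0.24·h(position 1) + 0.28·h(position 2) + 0.2·0
h(position 2) = 0.12·1 + 0.24·h(position 1) + 0.48·h(position 2) + 0.16·0
Solving: h(position 1) = 0.5463, h(position 2) = 0.4829.
Starting from position 2, the probability is 0.4829.

0.4829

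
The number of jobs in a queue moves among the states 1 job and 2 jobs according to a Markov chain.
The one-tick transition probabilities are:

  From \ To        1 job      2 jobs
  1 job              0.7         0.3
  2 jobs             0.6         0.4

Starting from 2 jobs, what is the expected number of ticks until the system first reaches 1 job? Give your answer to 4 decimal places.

Let t(s) be the expected number of ticks to first reach 1 job from state s, with t(1 job) = 0. Conditioning on the first tick:
t(2 jobs) = 1 + 0.4·t(2 jobs)
Solving: t(2 jobs) = 1.6667.
Expected ticks from 2 jobs to 1 job: 1.6667.

1.6667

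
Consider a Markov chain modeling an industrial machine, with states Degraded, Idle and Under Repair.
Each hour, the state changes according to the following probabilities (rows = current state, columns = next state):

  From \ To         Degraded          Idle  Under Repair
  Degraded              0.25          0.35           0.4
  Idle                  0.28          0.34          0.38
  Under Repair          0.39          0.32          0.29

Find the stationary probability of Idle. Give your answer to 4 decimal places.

0.3360

Let the stationary distribution be π with π = πP and π_1 + π_2 + π_3 = 1.
π_1 = 0.25·π_1 + 0.28·π_2 + 0.39·π_3
π_2 = 0.35·π_1 + 0.34·π_2 + 0.32·π_3
Solving with the normalization constraint gives π = (0.3097, 0.3360, 0.3543).
So the stationary probability of Idle is 0.3360.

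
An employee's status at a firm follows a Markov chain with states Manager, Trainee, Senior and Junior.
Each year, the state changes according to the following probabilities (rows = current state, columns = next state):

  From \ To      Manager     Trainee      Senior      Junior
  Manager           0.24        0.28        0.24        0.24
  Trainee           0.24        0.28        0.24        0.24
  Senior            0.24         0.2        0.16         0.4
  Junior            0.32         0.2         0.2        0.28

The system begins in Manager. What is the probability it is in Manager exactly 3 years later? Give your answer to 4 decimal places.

0.2630

Propagate the distribution vector 3 years from Manager.
After 0 years: (1.0000, 0.0000, 0.0000, 0.0000)
After 1 year: (0.2400, 0.2800, 0.2400, 0.2400)
After 2 years: (0.2592, 0.2416, 0.2112, 0.2880)
After 3 years: (0.2630, 0.2401, 0.2116, 0.2853)
P(in Manager after 3 years) = 0.2630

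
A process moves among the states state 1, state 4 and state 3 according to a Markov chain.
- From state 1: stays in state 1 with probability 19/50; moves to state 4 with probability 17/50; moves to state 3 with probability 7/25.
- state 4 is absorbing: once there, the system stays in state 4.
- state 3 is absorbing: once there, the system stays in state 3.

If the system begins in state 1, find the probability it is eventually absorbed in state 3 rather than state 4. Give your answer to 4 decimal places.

Let h(s) be the probability of absorption at state 3 starting from transient state s. Then h(state 3) = 1 and h(state 4) = 0. By first-step analysis:
h(state 1) = 0.38·h(state 1) + 0.34·0 + 0.28·1
Solving: h(state 1) = 0.4516.
Starting from state 1, the probability is 0.4516.

0.4516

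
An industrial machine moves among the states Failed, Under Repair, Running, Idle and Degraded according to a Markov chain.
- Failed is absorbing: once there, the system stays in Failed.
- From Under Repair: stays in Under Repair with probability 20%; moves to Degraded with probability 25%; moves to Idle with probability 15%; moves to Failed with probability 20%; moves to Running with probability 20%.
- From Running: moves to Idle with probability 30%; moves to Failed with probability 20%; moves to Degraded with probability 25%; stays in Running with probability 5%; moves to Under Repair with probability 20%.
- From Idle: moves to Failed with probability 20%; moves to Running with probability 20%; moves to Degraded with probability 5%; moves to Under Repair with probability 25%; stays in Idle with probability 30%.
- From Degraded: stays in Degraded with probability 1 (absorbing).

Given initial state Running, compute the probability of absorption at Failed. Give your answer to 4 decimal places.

0.5045

Let h(s) be the probability of absorption at Failed starting from transient state s. Then h(Failed) = 1 and h(Degraded) = 0. By first-step analysis:
h(Under Repair) = 0.2·1 + 0.2·h(Under Repair) + 0.2·h(Running) + 0.15·h(Idle) + 0.25·0
h(Running) = 0.2·1 + 0.2·h(Under Repair) + 0.05·h(Running) + 0.3·h(Idle) + 0.25·0
h(Idle) = 0.2·1 + 0.25·h(Under Repair) + 0.2·h(Running) + 0.3·h(Idle) + 0.05·0
Solving: h(Under Repair) = 0.4895, h(Running) = 0.5045, h(Idle) = 0.6047.
Starting from Running, the probability is 0.5045.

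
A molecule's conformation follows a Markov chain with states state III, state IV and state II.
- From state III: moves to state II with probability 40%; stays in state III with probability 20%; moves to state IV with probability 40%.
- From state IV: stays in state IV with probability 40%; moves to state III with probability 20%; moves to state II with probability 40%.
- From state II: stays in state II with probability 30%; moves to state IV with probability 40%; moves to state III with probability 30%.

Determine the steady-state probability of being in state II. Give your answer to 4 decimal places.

Let the stationary distribution be π with π = πP and π_1 + π_2 + π_3 = 1.
π_1 = 0.2·π_1 + 0.2·π_2 + 0.3·π_3
π_2 = 0.4·π_1 + 0.4·π_2 + 0.4·π_3
Solving with the normalization constraint gives π = (0.2364, 0.4000, 0.3636).
So the stationary probability of state II is 0.3636.

0.3636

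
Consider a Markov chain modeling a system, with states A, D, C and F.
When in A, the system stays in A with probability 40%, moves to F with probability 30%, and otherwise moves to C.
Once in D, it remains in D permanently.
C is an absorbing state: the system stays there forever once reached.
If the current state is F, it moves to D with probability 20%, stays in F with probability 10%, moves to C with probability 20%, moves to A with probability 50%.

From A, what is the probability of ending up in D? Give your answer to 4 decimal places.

0.1538

Let h(s) be the probability of absorption at D starting from transient state s. Then h(D) = 1 and h(C) = 0. By first-step analysis:
h(A) = 0.4·h(A) + 0.3·0 + 0.3·h(F)
h(F) = 0.5·h(A) + 0.2·1 + 0.2·0 + 0.1·h(F)
Solving: h(A) = 0.1538, h(F) = 0.3077.
Starting from A, the probability is 0.1538.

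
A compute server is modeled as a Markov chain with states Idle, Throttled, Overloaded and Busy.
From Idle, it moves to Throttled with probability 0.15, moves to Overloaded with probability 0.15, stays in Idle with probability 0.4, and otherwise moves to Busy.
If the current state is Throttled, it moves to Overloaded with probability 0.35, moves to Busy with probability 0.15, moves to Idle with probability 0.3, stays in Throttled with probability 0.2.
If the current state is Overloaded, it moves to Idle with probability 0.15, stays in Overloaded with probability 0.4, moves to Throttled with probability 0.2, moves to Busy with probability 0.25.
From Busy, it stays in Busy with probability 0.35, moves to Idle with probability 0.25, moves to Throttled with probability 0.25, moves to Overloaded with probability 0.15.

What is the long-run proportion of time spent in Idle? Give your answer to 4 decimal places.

0.2761

Let the stationary distribution be π with π = πP and π_1 + π_2 + π_3 + π_4 = 1.
π_1 = 0.4·π_1 + 0.3·π_2 + 0.15·π_3 + 0.25·π_4
π_2 = 0.15·π_1 + 0.2·π_2 + 0.2·π_3 + 0.25·π_4
π_3 = 0.15·π_1 + 0.35·π_2 + 0.4·π_3 + 0.15·π_4
Solving with the normalization constraint gives π = (0.2761, 0.1997, 0.2533, 0.2709).
So the stationary probability of Idle is 0.2761.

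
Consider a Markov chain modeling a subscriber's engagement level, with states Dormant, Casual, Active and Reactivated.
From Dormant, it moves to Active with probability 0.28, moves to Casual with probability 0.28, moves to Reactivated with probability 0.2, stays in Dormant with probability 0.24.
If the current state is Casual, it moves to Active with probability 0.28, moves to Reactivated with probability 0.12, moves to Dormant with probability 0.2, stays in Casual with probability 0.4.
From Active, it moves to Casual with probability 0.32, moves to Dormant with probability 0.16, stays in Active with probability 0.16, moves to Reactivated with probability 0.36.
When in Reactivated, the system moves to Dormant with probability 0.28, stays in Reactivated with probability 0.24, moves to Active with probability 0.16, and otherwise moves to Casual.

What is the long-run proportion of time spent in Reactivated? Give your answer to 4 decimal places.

Let the stationary distribution be π with π = πP and π_1 + π_2 + π_3 + π_4 = 1.
π_1 = 0.24·π_1 + 0.2·π_2 + 0.16·π_3 + 0.28·π_4
π_2 = 0.28·π_1 + 0.4·π_2 + 0.32·π_3 + 0.32·π_4
π_3 = 0.28·π_1 + 0.28·π_2 + 0.16·π_3 + 0.16·π_4
Solving with the normalization constraint gives π = (0.2170, 0.3384, 0.2267, 0.2179).
So the stationary probability of Reactivated is 0.2179.

0.2179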